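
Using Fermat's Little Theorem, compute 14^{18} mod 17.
9

By Fermat's Little Theorem, a^(p-1) ≡ 1 (mod p) for prime p and gcd(a, p) = 1
Here p = 17, so 14^16 ≡ 1 (mod 17)
We can reduce the exponent: 18 mod 16 = 2
So 14^18 ≡ 14^2 (mod 17)
Computing: 14^2 mod 17 = 9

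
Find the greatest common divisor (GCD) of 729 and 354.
3

Using the Euclidean algorithm:
729 = 2 × 354 + 21
354 = 16 × 21 + 18
21 = 1 × 18 + 3
18 = 6 × 3 + 0

GCD(729, 354) = 3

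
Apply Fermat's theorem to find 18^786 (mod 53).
By Fermat: 18^{52} ≡ 1 (mod 53). 786 ≡ 6 (mod 52). So 18^{786} ≡ 18^{6} ≡ 4 (mod 53)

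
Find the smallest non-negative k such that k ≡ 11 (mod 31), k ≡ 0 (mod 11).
11

Using the Chinese Remainder Theorem:
M = product of moduli = 341
For equation 1: M_1 = 11, 11 ≡ 11 (mod 31), inverse of 11 mod 31 is 17 (check: 11 × 17 = 187 ≡ 1 (mod 31))
For equation 2: M_2 = 31, 31 ≡ 9 (mod 11), inverse of 31 mod 11 is 5 (check: 9 × 5 = 45 ≡ 1 (mod 11))
Combine: k ≡ Σ r_i×M_i×(M_i⁻¹ mod m_i) = 11×11×17 + 0×31×5 = 2057 + 0 = 2057
2057 mod 341 = 11
k ≡ 11 (mod 341)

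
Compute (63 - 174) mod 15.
9

(63 - 174) = -111
-111 mod 15 = 9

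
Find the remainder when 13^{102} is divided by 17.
By Fermat: 13^{16} ≡ 1 (mod 17). 102 = 6×16 + 6. So 13^{102} ≡ 13^{6} ≡ 16 (mod 17)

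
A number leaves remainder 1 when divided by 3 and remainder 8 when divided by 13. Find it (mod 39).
M = 3 × 13 = 39. M₁ = 13, y₁ ≡ 1 (mod 3). M₂ = 3, y₂ ≡ 9 (mod 13). r = 1×13×1 + 8×3×9 ≡ 34 (mod 39)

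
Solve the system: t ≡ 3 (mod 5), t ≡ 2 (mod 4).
M = 5 × 4 = 20. M₁ = 4, y₁ ≡ 4 (mod 5). M₂ = 5, y₂ ≡ 1 (mod 4). t = 3×4×4 + 2×5×1 ≡ 18 (mod 20)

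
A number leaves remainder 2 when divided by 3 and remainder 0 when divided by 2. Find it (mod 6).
M = 3 × 2 = 6. M₁ = 2, y₁ ≡ 2 (mod 3). M₂ = 3, y₂ ≡ 1 (mod 2). t = 2×2×2 + 0×3×1 ≡ 2 (mod 6)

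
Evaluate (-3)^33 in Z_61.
Using repeated squaring. (-3) ≡ 58 (mod 61). 33 = 32 + 1 (binary 100001). Repeated squaring mod 61: 58^1 ≡ 58; 58^2 ≡ 58² = 3364 ≡ 9; 58^4 ≡ 9² = 81 ≡ 20; 58^8 ≡ 20² = 400 ≡ 34; 58^16 ≡ 34² = 1156 ≡ 58; 58^32 ≡ 58² = 3364 ≡ 9. Multiply: (-3)^33 ≡ 58^32 × 58^1 ≡ 9 × 58 (mod 61): 9 × 58 = 522 ≡ 34. So (-3)^33 ≡ 34 (mod 61).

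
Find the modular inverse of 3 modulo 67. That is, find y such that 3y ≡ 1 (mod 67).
45

Using Extended Euclidean Algorithm:
gcd(3, 67) = 1
Bezout coefficients: 3 × -22 + 67 × 1 = 1
So 3 × -22 ≡ 1 (mod 67)
The inverse is -22 mod 67 = 45
Verification: 3 × 45 = 135 = 2 × 67 + 1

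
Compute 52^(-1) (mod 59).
52^(-1) ≡ 42 (mod 59). Verification: 52 × 42 = 2184 ≡ 1 (mod 59)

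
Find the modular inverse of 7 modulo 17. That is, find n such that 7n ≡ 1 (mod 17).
5

Using Extended Euclidean Algorithm:
gcd(7, 17) = 1
Bezout coefficients: 7 × 5 + 17 × -2 = 1
So 7 × 5 ≡ 1 (mod 17)
The inverse is 5 mod 17 = 5
Verification: 7 × 5 = 35 = 2 × 17 + 1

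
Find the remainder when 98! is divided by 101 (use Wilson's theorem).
(100)! = (98)! × (99) × (100) ≡ -1 (mod 101). So (98)! ≡ -1 × [(100)(99)]^(-1) ≡ 50 (mod 101)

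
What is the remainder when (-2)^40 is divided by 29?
Using Fermat: (-2)^{28} ≡ 1 (mod 29). 40 ≡ 12 (mod 28). So (-2)^{40} ≡ (-2)^{12} ≡ 7 (mod 29)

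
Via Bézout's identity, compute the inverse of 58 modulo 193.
Extended GCD: 58(10) + 193(-3) = 1. So 58^(-1) ≡ 10 ≡ 10 (mod 193). Verify: 58 × 10 = 580 ≡ 1 (mod 193)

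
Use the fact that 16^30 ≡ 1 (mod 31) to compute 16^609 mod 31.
By Fermat: 16^{30} ≡ 1 (mod 31). 609 ≡ 9 (mod 30). So 16^{609} ≡ 16^{9} ≡ 2 (mod 31)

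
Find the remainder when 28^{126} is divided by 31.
By Fermat: 28^{30} ≡ 1 (mod 31). 126 = 4×30 + 6. So 28^{126} ≡ 28^{6} ≡ 16 (mod 31)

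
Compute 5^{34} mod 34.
25

Using successive squaring:
Binary expansion of 34: 100010
Powers of 5 mod 34 (each is the square of the previous):
  5^1 ≡ 5 (mod 34)
  5^2 ≡ 5² = 25 ≡ 25 (mod 34)
  5^4 ≡ 25² = 625 ≡ 13 (mod 34)
  5^8 ≡ 13² = 169 ≡ 33 (mod 34)
  5^16 ≡ 33² = 1089 ≡ 1 (mod 34)
  5^32 ≡ 1² = 1 ≡ 1 (mod 34)
34 = 32 + 2, so 5^34 = 5^32 × 5^2 ≡ 1 × 25 (mod 34)
Multiplying step by step:
  1 × 25 = 25 ≡ 25 (mod 34)
Result: 5^34 ≡ 25 (mod 34)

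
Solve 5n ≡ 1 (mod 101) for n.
81

Using Extended Euclidean Algorithm:
gcd(5, 101) = 1
Bezout coefficients: 5 × -20 + 101 × 1 = 1
So 5 × -20 ≡ 1 (mod 101)
The inverse is -20 mod 101 = 81
Verification: 5 × 81 = 405 = 4 × 101 + 1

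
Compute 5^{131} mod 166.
139

Using successive squaring:
Binary expansion of 131: 10000011
Powers of 5 mod 166 (each is the square of the previous):
  5^1 ≡ 5 (mod 166)
  5^2 ≡ 5² = 25 ≡ 25 (mod 166)
  5^4 ≡ 25² = 625 ≡ 127 (mod 166)
  5^8 ≡ 127² = 16129 ≡ 27 (mod 166)
  5^16 ≡ 27² = 729 ≡ 65 (mod 166)
  5^32 ≡ 65² = 4225 ≡ 75 (mod 166)
  5^64 ≡ 75² = 5625 ≡ 147 (mod 166)
  5^128 ≡ 147² = 21609 ≡ 29 (mod 166)
131 = 128 + 2 + 1, so 5^131 = 5^128 × 5^2 × 5^1 ≡ 29 × 25 × 5 (mod 166)
Multiplying step by step:
  29 × 25 = 725 ≡ 61 (mod 166)
  61 × 5 = 305 ≡ 139 (mod 166)
Result: 5^131 ≡ 139 (mod 166)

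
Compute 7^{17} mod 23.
19

Using successive squaring:
Binary expansion of 17: 10001
Powers of 7 mod 23 (each is the square of the previous):
  7^1 ≡ 7 (mod 23)
  7^2 ≡ 7² = 49 ≡ 3 (mod 23)
  7^4 ≡ 3² = 9 ≡ 9 (mod 23)
  7^8 ≡ 9² = 81 ≡ 12 (mod 23)
  7^16 ≡ 12² = 144 ≡ 6 (mod 23)
17 = 16 + 1, so 7^17 = 7^16 × 7^1 ≡ 6 × 7 (mod 23)
Multiplying step by step:
  6 × 7 = 42 ≡ 19 (mod 23)
Result: 7^17 ≡ 19 (mod 23)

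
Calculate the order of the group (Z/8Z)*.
4

Prime factorization: 8 = 2^3
Using the formula φ(n) = n × Π(1 - 1/p) for each prime factor p:
φ(8) = 8 × (1 - 1/2)
φ(8) = 4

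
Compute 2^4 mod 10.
4 = 4 (binary 100). Repeated squaring mod 10: 2^1 ≡ 2; 2^2 ≡ 2² = 4 ≡ 4; 2^4 ≡ 4² = 16 ≡ 6. So 2^4 ≡ 6 (mod 10).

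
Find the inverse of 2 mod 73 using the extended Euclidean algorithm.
Extended GCD: 2(-36) + 73(1) = 1. So 2^(-1) ≡ 37 ≡ 37 (mod 73). Verify: 2 × 37 = 74 ≡ 1 (mod 73)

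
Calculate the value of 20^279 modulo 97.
Using Fermat: 20^{96} ≡ 1 (mod 97). 279 ≡ 87 (mod 96). So 20^{279} ≡ 20^{87} ≡ 69 (mod 97)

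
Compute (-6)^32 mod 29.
Using Fermat: (-6)^{28} ≡ 1 (mod 29). 32 ≡ 4 (mod 28). So (-6)^{32} ≡ (-6)^{4} ≡ 20 (mod 29)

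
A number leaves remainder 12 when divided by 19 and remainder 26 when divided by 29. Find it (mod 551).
M = 19 × 29 = 551. M₁ = 29, y₁ ≡ 2 (mod 19). M₂ = 19, y₂ ≡ 26 (mod 29). x = 12×29×2 + 26×19×26 ≡ 316 (mod 551)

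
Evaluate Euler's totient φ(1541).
1452

Prime factorization: 1541 = 23 × 67
Using the formula φ(n) = n × Π(1 - 1/p) for each prime factor p:
φ(1541) = 1541 × (1 - 1/23) × (1 - 1/67)
φ(1541) = 1452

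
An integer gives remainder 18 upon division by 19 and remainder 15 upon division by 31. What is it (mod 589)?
M = 19 × 31 = 589. M₁ = 31, y₁ ≡ 8 (mod 19). M₂ = 19, y₂ ≡ 18 (mod 31). m = 18×31×8 + 15×19×18 ≡ 170 (mod 589). The smallest positive such number is 170.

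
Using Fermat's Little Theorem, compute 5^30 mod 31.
By Fermat's Little Theorem, 5^{30} ≡ 1 (mod 31) since 31 is prime and gcd(5, 31) = 1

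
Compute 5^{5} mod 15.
5

Using successive squaring:
Binary expansion of 5: 101
Powers of 5 mod 15 (each is the square of the previous):
  5^1 ≡ 5 (mod 15)
  5^2 ≡ 5² = 25 ≡ 10 (mod 15)
  5^4 ≡ 10² = 100 ≡ 10 (mod 15)
5 = 4 + 1, so 5^5 = 5^4 × 5^1 ≡ 10 × 5 (mod 15)
Multiplying step by step:
  10 × 5 = 50 ≡ 5 (mod 15)
Result: 5^5 ≡ 5 (mod 15)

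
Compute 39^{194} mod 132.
9

Using successive squaring:
Binary expansion of 194: 11000010
Powers of 39 mod 132 (each is the square of the previous):
  39^1 ≡ 39 (mod 132)
  39^2 ≡ 39² = 1521 ≡ 69 (mod 132)
  39^4 ≡ 69² = 4761 ≡ 9 (mod 132)
  39^8 ≡ 9² = 81 ≡ 81 (mod 132)
  39^16 ≡ 81² = 6561 ≡ 93 (mod 132)
  39^32 ≡ 93² = 8649 ≡ 69 (mod 132)
  39^64 ≡ 69² = 4761 ≡ 9 (mod 132)
  39^128 ≡ 9² = 81 ≡ 81 (mod 132)
194 = 128 + 64 + 2, so 39^194 = 39^128 × 39^64 × 39^2 ≡ 81 × 9 × 69 (mod 132)
Multiplying step by step:
  81 × 9 = 729 ≡ 69 (mod 132)
  69 × 69 = 4761 ≡ 9 (mod 132)
Result: 39^194 ≡ 9 (mod 132)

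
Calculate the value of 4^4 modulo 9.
4 = 4 (binary 100). Repeated squaring mod 9: 4^1 ≡ 4; 4^2 ≡ 4² = 16 ≡ 7; 4^4 ≡ 7² = 49 ≡ 4. So 4^4 ≡ 4 (mod 9).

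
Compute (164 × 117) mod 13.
0

(164 × 117) = 19188
19188 mod 13 = 0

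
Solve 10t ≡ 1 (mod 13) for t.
4

Using Extended Euclidean Algorithm:
gcd(10, 13) = 1
Bezout coefficients: 10 × 4 + 13 × -3 = 1
So 10 × 4 ≡ 1 (mod 13)
The inverse is 4 mod 13 = 4
Verification: 10 × 4 = 40 = 3 × 13 + 1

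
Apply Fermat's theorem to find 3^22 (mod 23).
By Fermat's Little Theorem, 3^{22} ≡ 1 (mod 23) since 23 is prime and gcd(3, 23) = 1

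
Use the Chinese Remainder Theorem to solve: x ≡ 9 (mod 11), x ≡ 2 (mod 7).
9

Using the Chinese Remainder Theorem:
M = product of moduli = 77
For equation 1: M_1 = 7, 7 ≡ 7 (mod 11), inverse of 7 mod 11 is 8 (check: 7 × 8 = 56 ≡ 1 (mod 11))
For equation 2: M_2 = 11, 11 ≡ 4 (mod 7), inverse of 11 mod 7 is 2 (check: 4 × 2 = 8 ≡ 1 (mod 7))
Combine: x ≡ Σ r_i×M_i×(M_i⁻¹ mod m_i) = 9×7×8 + 2×11×2 = 504 + 44 = 548
548 mod 77 = 9
x ≡ 9 (mod 77)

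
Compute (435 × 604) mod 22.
16

(435 × 604) = 262740
262740 mod 22 = 16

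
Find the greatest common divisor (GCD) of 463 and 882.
1

Using the Euclidean algorithm:
463 = 0 × 882 + 463
882 = 1 × 463 + 419
463 = 1 × 419 + 44
419 = 9 × 44 + 23
44 = 1 × 23 + 21
23 = 1 × 21 + 2
21 = 10 × 2 + 1
2 = 2 × 1 + 0

GCD(463, 882) = 1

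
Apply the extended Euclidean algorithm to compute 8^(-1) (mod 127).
Extended GCD: 8(16) + 127(-1) = 1. So 8^(-1) ≡ 16 ≡ 16 (mod 127). Verify: 8 × 16 = 128 ≡ 1 (mod 127)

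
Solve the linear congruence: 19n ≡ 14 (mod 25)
6

Since gcd(19, 25) = 1 divides 14, a solution exists.
Multiply both sides by the inverse of 19 mod 25:
  19^(-1) mod 25 = 4
  x ≡ 4 × 14 ≡ 56 ≡ 6 (mod 25)
Verification: 19 × 6 = 114 = 4 × 25 + 14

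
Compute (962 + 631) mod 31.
12

(962 + 631) = 1593
1593 mod 31 = 12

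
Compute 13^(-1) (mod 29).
9

Using Extended Euclidean Algorithm:
gcd(13, 29) = 1
Bezout coefficients: 13 × 9 + 29 × -4 = 1
So 13 × 9 ≡ 1 (mod 29)
The inverse is 9 mod 29 = 9
Verification: 13 × 9 = 117 = 4 × 29 + 1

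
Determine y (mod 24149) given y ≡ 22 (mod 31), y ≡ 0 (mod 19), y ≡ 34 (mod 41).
19304

Using the Chinese Remainder Theorem:
M = product of moduli = 24149
For equation 1: M_1 = 779, 779 ≡ 4 (mod 31), inverse of 779 mod 31 is 8 (check: 4 × 8 = 32 ≡ 1 (mod 31))
For equation 2: M_2 = 1271, 1271 ≡ 17 (mod 19), inverse of 1271 mod 19 is 9 (check: 17 × 9 = 153 ≡ 1 (mod 19))
For equation 3: M_3 = 589, 589 ≡ 15 (mod 41), inverse of 589 mod 41 is 11 (check: 15 × 11 = 165 ≡ 1 (mod 41))
Combine: y ≡ Σ r_i×M_i×(M_i⁻¹ mod m_i) = 22×779×8 + 0×1271×9 + 34×589×11 = 137104 + 0 + 220286 = 357390
357390 mod 24149 = 19304
y ≡ 19304 (mod 24149)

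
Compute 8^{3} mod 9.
8

Using successive squaring:
Binary expansion of 3: 11
Powers of 8 mod 9 (each is the square of the previous):
  8^1 ≡ 8 (mod 9)
  8^2 ≡ 8² = 64 ≡ 1 (mod 9)
3 = 2 + 1, so 8^3 = 8^2 × 8^1 ≡ 1 × 8 (mod 9)
Multiplying step by step:
  1 × 8 = 8 ≡ 8 (mod 9)
Result: 8^3 ≡ 8 (mod 9)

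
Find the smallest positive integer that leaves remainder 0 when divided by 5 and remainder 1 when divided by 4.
M = 5 × 4 = 20. M₁ = 4, y₁ ≡ 4 (mod 5). M₂ = 5, y₂ ≡ 1 (mod 4). t = 0×4×4 + 1×5×1 ≡ 5 (mod 20). The smallest positive such number is 5.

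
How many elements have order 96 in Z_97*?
Number of primitive roots mod 97 = φ(96) = 32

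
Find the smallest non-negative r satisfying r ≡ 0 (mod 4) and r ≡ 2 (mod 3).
M = 4 × 3 = 12. M₁ = 3, y₁ ≡ 3 (mod 4). M₂ = 4, y₂ ≡ 1 (mod 3). r = 0×3×3 + 2×4×1 ≡ 8 (mod 12)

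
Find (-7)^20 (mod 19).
Using Fermat: (-7)^{18} ≡ 1 (mod 19). 20 ≡ 2 (mod 18). So (-7)^{20} ≡ (-7)^{2} ≡ 11 (mod 19)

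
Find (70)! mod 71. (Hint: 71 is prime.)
By Wilson's theorem, (70)! ≡ -1 ≡ 70 (mod 71)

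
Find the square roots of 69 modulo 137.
The square roots of 69 mod 137 are 84 and 53. Verify: 84² = 7056 ≡ 69 (mod 137)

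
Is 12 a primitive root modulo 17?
Yes

To verify, check if 12^(16/q) ≢ 1 (mod 17) for each prime divisor q of 16
Divisors of 16 = 16: [1, 2, 4, 8, 16]
  12^(16/2) = 12^8 ≡ 16 (mod 17)
Conclusion: 12 is a primitive root modulo 17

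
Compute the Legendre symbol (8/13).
(8/13) = 8^{6} mod 13 = -1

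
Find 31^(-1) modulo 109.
102

Using Extended Euclidean Algorithm:
gcd(31, 109) = 1
Bezout coefficients: 31 × -7 + 109 × 2 = 1
So 31 × -7 ≡ 1 (mod 109)
The inverse is -7 mod 109 = 102
Verification: 31 × 102 = 3162 = 29 × 109 + 1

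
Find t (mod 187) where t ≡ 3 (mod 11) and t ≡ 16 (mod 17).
M = 11 × 17 = 187. M₁ = 17, y₁ ≡ 2 (mod 11). M₂ = 11, y₂ ≡ 14 (mod 17). t = 3×17×2 + 16×11×14 ≡ 135 (mod 187)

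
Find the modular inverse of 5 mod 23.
5^(-1) ≡ 14 (mod 23). Verification: 5 × 14 = 70 ≡ 1 (mod 23)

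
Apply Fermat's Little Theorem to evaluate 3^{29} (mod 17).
12

By Fermat's Little Theorem, a^(p-1) ≡ 1 (mod p) for prime p and gcd(a, p) = 1
Here p = 17, so 3^16 ≡ 1 (mod 17)
We can reduce the exponent: 29 mod 16 = 13
So 3^29 ≡ 3^13 (mod 17)
Computing: 3^13 mod 17 = 12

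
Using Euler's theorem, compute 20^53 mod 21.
By Euler: 20^{12} ≡ 1 (mod 21) since gcd(20, 21) = 1. 53 = 4×12 + 5. So 20^{53} ≡ 20^{5} ≡ 20 (mod 21)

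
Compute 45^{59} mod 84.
33

Using successive squaring:
Binary expansion of 59: 111011
Powers of 45 mod 84 (each is the square of the previous):
  45^1 ≡ 45 (mod 84)
  45^2 ≡ 45² = 2025 ≡ 9 (mod 84)
  45^4 ≡ 9² = 81 ≡ 81 (mod 84)
  45^8 ≡ 81² = 6561 ≡ 9 (mod 84)
  45^16 ≡ 9² = 81 ≡ 81 (mod 84)
  45^32 ≡ 81² = 6561 ≡ 9 (mod 84)
59 = 32 + 16 + 8 + 2 + 1, so 45^59 = 45^32 × 45^16 × 45^8 × 45^2 × 45^1 ≡ 9 × 81 × 9 × 9 × 45 (mod 84)
Multiplying step by step:
  9 × 81 = 729 ≡ 57 (mod 84)
  57 × 9 = 513 ≡ 9 (mod 84)
  9 × 9 = 81 ≡ 81 (mod 84)
  81 × 45 = 3645 ≡ 33 (mod 84)
Result: 45^59 ≡ 33 (mod 84)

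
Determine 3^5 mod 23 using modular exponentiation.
5 = 4 + 1 (binary 101). Repeated squaring mod 23: 3^1 ≡ 3; 3^2 ≡ 3² = 9 ≡ 9; 3^4 ≡ 9² = 81 ≡ 12. Multiply: 3^5 = 3^4 × 3^1 ≡ 12 × 3 (mod 23): 12 × 3 = 36 ≡ 13. So 3^5 ≡ 13 (mod 23).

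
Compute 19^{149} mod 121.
95

Using successive squaring:
Binary expansion of 149: 10010101
Powers of 19 mod 121 (each is the square of the previous):
  19^1 ≡ 19 (mod 121)
  19^2 ≡ 19² = 361 ≡ 119 (mod 121)
  19^4 ≡ 119² = 14161 ≡ 4 (mod 121)
  19^8 ≡ 4² = 16 ≡ 16 (mod 121)
  19^16 ≡ 16² = 256 ≡ 14 (mod 121)
  19^32 ≡ 14² = 196 ≡ 75 (mod 121)
  19^64 ≡ 75² = 5625 ≡ 59 (mod 121)
  19^128 ≡ 59² = 3481 ≡ 93 (mod 121)
149 = 128 + 16 + 4 + 1, so 19^149 = 19^128 × 19^16 × 19^4 × 19^1 ≡ 93 × 14 × 4 × 19 (mod 121)
Multiplying step by step:
  93 × 14 = 1302 ≡ 92 (mod 121)
  92 × 4 = 368 ≡ 5 (mod 121)
  5 × 19 = 95 ≡ 95 (mod 121)
Result: 19^149 ≡ 95 (mod 121)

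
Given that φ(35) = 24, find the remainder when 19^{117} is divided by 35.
By Euler: 19^{24} ≡ 1 (mod 35) since gcd(19, 35) = 1. 117 = 4×24 + 21. So 19^{117} ≡ 19^{21} ≡ 34 (mod 35)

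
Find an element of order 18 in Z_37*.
3 has order 18 mod 37 since 3^{18} ≡ 1 (mod 37) and no smaller power works.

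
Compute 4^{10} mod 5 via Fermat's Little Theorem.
1

By Fermat's Little Theorem, a^(p-1) ≡ 1 (mod p) for prime p and gcd(a, p) = 1
Here p = 5, so 4^4 ≡ 1 (mod 5)
We can reduce the exponent: 10 mod 4 = 2
So 4^10 ≡ 4^2 (mod 5)
Computing: 4^2 mod 5 = 1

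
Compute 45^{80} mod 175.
100

Using successive squaring:
Binary expansion of 80: 1010000
Powers of 45 mod 175 (each is the square of the previous):
  45^1 ≡ 45 (mod 175)
  45^2 ≡ 45² = 2025 ≡ 100 (mod 175)
  45^4 ≡ 100² = 10000 ≡ 25 (mod 175)
  45^8 ≡ 25² = 625 ≡ 100 (mod 175)
  45^16 ≡ 100² = 10000 ≡ 25 (mod 175)
  45^32 ≡ 25² = 625 ≡ 100 (mod 175)
  45^64 ≡ 100² = 10000 ≡ 25 (mod 175)
80 = 64 + 16, so 45^80 = 45^64 × 45^16 ≡ 25 × 25 (mod 175)
Multiplying step by step:
  25 × 25 = 625 ≡ 100 (mod 175)
Result: 45^80 ≡ 100 (mod 175)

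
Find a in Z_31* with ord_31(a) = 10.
15 has order 10 mod 31 since 15^{10} ≡ 1 (mod 31) and no smaller power works.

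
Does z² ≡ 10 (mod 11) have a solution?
By Euler's criterion: 10^{5} ≡ 10 (mod 11). Since this equals -1 (≡ 10), 10 is not a QR.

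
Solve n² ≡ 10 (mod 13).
The square roots of 10 mod 13 are 7 and 6. Verify: 7² = 49 ≡ 10 (mod 13)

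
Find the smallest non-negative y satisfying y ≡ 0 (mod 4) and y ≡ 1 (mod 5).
M = 4 × 5 = 20. M₁ = 5, y₁ ≡ 1 (mod 4). M₂ = 4, y₂ ≡ 4 (mod 5). y = 0×5×1 + 1×4×4 ≡ 16 (mod 20)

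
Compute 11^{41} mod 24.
11

Using successive squaring:
Binary expansion of 41: 101001
Powers of 11 mod 24 (each is the square of the previous):
  11^1 ≡ 11 (mod 24)
  11^2 ≡ 11² = 121 ≡ 1 (mod 24)
  11^4 ≡ 1² = 1 ≡ 1 (mod 24)
  11^8 ≡ 1² = 1 ≡ 1 (mod 24)
  11^16 ≡ 1² = 1 ≡ 1 (mod 24)
  11^32 ≡ 1² = 1 ≡ 1 (mod 24)
41 = 32 + 8 + 1, so 11^41 = 11^32 × 11^8 × 11^1 ≡ 1 × 1 × 11 (mod 24)
Multiplying step by step:
  1 × 1 = 1 ≡ 1 (mod 24)
  1 × 11 = 11 ≡ 11 (mod 24)
Result: 11^41 ≡ 11 (mod 24)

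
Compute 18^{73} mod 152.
56

Using successive squaring:
Binary expansion of 73: 1001001
Powers of 18 mod 152 (each is the square of the previous):
  18^1 ≡ 18 (mod 152)
  18^2 ≡ 18² = 324 ≡ 20 (mod 152)
  18^4 ≡ 20² = 400 ≡ 96 (mod 152)
  18^8 ≡ 96² = 9216 ≡ 96 (mod 152)
  18^16 ≡ 96² = 9216 ≡ 96 (mod 152)
  18^32 ≡ 96² = 9216 ≡ 96 (mod 152)
  18^64 ≡ 96² = 9216 ≡ 96 (mod 152)
73 = 64 + 8 + 1, so 18^73 = 18^64 × 18^8 × 18^1 ≡ 96 × 96 × 18 (mod 152)
Multiplying step by step:
  96 × 96 = 9216 ≡ 96 (mod 152)
  96 × 18 = 1728 ≡ 56 (mod 152)
Result: 18^73 ≡ 56 (mod 152)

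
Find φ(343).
294

Prime factorization: 343 = 7^3
Using the formula φ(n) = n × Π(1 - 1/p) for each prime factor p:
φ(343) = 343 × (1 - 1/7)
φ(343) = 294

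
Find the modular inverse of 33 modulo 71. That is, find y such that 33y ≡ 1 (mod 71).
28

Using Extended Euclidean Algorithm:
gcd(33, 71) = 1
Bezout coefficients: 33 × 28 + 71 × -13 = 1
So 33 × 28 ≡ 1 (mod 71)
The inverse is 28 mod 71 = 28
Verification: 33 × 28 = 924 = 13 × 71 + 1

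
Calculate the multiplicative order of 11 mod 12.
Powers of 11 mod 12: 11^1≡11, 11^2≡1. Order = 2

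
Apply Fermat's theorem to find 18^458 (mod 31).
By Fermat: 18^{30} ≡ 1 (mod 31). 458 ≡ 8 (mod 30). So 18^{458} ≡ 18^{8} ≡ 7 (mod 31)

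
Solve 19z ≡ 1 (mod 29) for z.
19^(-1) ≡ 26 (mod 29). Verification: 19 × 26 = 494 ≡ 1 (mod 29)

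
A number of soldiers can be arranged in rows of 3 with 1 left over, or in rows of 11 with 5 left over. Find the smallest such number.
M = 3 × 11 = 33. M₁ = 11, y₁ ≡ 2 (mod 3). M₂ = 3, y₂ ≡ 4 (mod 11). r = 1×11×2 + 5×3×4 ≡ 16 (mod 33). The smallest positive such number is 16.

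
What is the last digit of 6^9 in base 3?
6 ≡ 0 (mod 3). 9 = 8 + 1 (binary 1001). Repeated squaring mod 3: 0^1 ≡ 0; 0^2 ≡ 0² = 0 ≡ 0; 0^4 ≡ 0² = 0 ≡ 0; 0^8 ≡ 0² = 0 ≡ 0. Multiply: 6^9 ≡ 0^8 × 0^1 ≡ 0 × 0 (mod 3): 0 × 0 = 0 ≡ 0. So 6^9 ≡ 0 (mod 3).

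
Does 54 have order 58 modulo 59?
p - 1 = 58 has prime divisors 2, 29. Check 54^(58/q) mod 59 for each: 54^(58/2) = 54^29 ≡ 58, 54^(58/29) = 54^2 ≡ 25 (mod 59). None of these is 1, so 54 has order 58 = φ(59), so it is a primitive root mod 59.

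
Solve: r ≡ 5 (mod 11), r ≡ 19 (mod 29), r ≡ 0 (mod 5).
M = 11 × 29 × 5 = 1595. M₁ = 145, y₁ ≡ 6 (mod 11). M₂ = 55, y₂ ≡ 19 (mod 29). M₃ = 319, y₃ ≡ 4 (mod 5). r = 5×145×6 + 19×55×19 + 0×319×4 ≡ 280 (mod 1595)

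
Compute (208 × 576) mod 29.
9

(208 × 576) = 119808
119808 mod 29 = 9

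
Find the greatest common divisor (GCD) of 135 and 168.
3

Using the Euclidean algorithm:
135 = 0 × 168 + 135
168 = 1 × 135 + 33
135 = 4 × 33 + 3
33 = 11 × 3 + 0

GCD(135, 168) = 3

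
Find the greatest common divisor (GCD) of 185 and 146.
1

Using the Euclidean algorithm:
185 = 1 × 146 + 39
146 = 3 × 39 + 29
39 = 1 × 29 + 10
29 = 2 × 10 + 9
10 = 1 × 9 + 1
9 = 9 × 1 + 0

GCD(185, 146) = 1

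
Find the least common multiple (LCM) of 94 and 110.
5170

First find GCD(94, 110) using the Euclidean algorithm:
94 = 0 × 110 + 94
110 = 1 × 94 + 16
94 = 5 × 16 + 14
16 = 1 × 14 + 2
14 = 7 × 2 + 0
GCD(94, 110) = 2

LCM formula: LCM(a, b) = (a × b) / GCD(a, b)
LCM(94, 110) = (94 × 110) / 2
LCM(94, 110) = 10340 / 2
LCM(94, 110) = 5170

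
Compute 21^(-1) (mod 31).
21^(-1) ≡ 3 (mod 31). Verification: 21 × 3 = 63 ≡ 1 (mod 31)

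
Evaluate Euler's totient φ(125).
100

Prime factorization: 125 = 5^3
Using the formula φ(n) = n × Π(1 - 1/p) for each prime factor p:
φ(125) = 125 × (1 - 1/5)
φ(125) = 100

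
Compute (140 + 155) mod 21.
1

(140 + 155) = 295
295 mod 21 = 1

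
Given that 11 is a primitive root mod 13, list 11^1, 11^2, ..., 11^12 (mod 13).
g^1, g^2, ..., g^{12} mod 13: {11, 4, 5, 3, 7, 12, 2, 9, 8, 10, 6, 1}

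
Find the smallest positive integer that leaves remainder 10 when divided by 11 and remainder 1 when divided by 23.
M = 11 × 23 = 253. M₁ = 23, y₁ ≡ 1 (mod 11). M₂ = 11, y₂ ≡ 21 (mod 23). n = 10×23×1 + 1×11×21 ≡ 208 (mod 253). The smallest positive such number is 208.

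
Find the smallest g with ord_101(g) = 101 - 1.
p - 1 = 100 has prime divisors 2, 5. h is a primitive root mod 101 iff h^(100/q) ≢ 1 (mod 101) for each such q.
h = 2: 2^50 ≡ 100, 2^20 ≡ 95 (mod 101); none is 1, so 2 has order 100 and is a primitive root.
The smallest primitive root mod 101 is g = 2.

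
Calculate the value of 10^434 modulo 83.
Using Fermat: 10^{82} ≡ 1 (mod 83). 434 ≡ 24 (mod 82). So 10^{434} ≡ 10^{24} ≡ 49 (mod 83)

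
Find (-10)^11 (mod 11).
Using Fermat: (-10)^{10} ≡ 1 (mod 11). 11 ≡ 1 (mod 10). So (-10)^{11} ≡ (-10)^{1} ≡ 1 (mod 11)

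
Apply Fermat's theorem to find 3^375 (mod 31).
By Fermat: 3^{30} ≡ 1 (mod 31). 375 ≡ 15 (mod 30). So 3^{375} ≡ 3^{15} ≡ 30 (mod 31)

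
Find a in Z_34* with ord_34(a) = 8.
9 has order 8 mod 34 since 9^{8} ≡ 1 (mod 34) and no smaller power works.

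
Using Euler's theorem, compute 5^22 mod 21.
By Euler: 5^{12} ≡ 1 (mod 21) since gcd(5, 21) = 1. 22 = 1×12 + 10. So 5^{22} ≡ 5^{10} ≡ 16 (mod 21)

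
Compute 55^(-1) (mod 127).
55^(-1) ≡ 97 (mod 127). Verification: 55 × 97 = 5335 ≡ 1 (mod 127)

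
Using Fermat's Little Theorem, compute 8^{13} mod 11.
6

By Fermat's Little Theorem, a^(p-1) ≡ 1 (mod p) for prime p and gcd(a, p) = 1
Here p = 11, so 8^10 ≡ 1 (mod 11)
We can reduce the exponent: 13 mod 10 = 3
So 8^13 ≡ 8^3 (mod 11)
Computing: 8^3 mod 11 = 6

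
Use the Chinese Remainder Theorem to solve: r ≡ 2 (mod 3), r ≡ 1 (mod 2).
M = 3 × 2 = 6. M₁ = 2, y₁ ≡ 2 (mod 3). M₂ = 3, y₂ ≡ 1 (mod 2). r = 2×2×2 + 1×3×1 ≡ 5 (mod 6)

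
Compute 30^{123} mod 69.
66

Using successive squaring:
Binary expansion of 123: 1111011
Powers of 30 mod 69 (each is the square of the previous):
  30^1 ≡ 30 (mod 69)
  30^2 ≡ 30² = 900 ≡ 3 (mod 69)
  30^4 ≡ 3² = 9 ≡ 9 (mod 69)
  30^8 ≡ 9² = 81 ≡ 12 (mod 69)
  30^16 ≡ 12² = 144 ≡ 6 (mod 69)
  30^32 ≡ 6² = 36 ≡ 36 (mod 69)
  30^64 ≡ 36² = 1296 ≡ 54 (mod 69)
123 = 64 + 32 + 16 + 8 + 2 + 1, so 30^123 = 30^64 × 30^32 × 30^16 × 30^8 × 30^2 × 30^1 ≡ 54 × 36 × 6 × 12 × 3 × 30 (mod 69)
Multiplying step by step:
  54 × 36 = 1944 ≡ 12 (mod 69)
  12 × 6 = 72 ≡ 3 (mod 69)
  3 × 12 = 36 ≡ 36 (mod 69)
  36 × 3 = 108 ≡ 39 (mod 69)
  39 × 30 = 1170 ≡ 66 (mod 69)
Result: 30^123 ≡ 66 (mod 69)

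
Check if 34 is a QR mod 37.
By Euler's criterion: 34^{18} ≡ 1 (mod 37). Since this equals 1, 34 is a QR.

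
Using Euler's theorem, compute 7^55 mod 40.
By Euler: 7^{16} ≡ 1 (mod 40) since gcd(7, 40) = 1. 55 = 3×16 + 7. So 7^{55} ≡ 7^{7} ≡ 23 (mod 40)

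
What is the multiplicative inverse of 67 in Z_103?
20

Using Extended Euclidean Algorithm:
gcd(67, 103) = 1
Bezout coefficients: 67 × 20 + 103 × -13 = 1
So 67 × 20 ≡ 1 (mod 103)
The inverse is 20 mod 103 = 20
Verification: 67 × 20 = 1340 = 13 × 103 + 1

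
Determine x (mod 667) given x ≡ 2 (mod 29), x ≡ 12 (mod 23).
495

Using the Chinese Remainder Theorem:
M = product of moduli = 667
For equation 1: M_1 = 23, 23 ≡ 23 (mod 29), inverse of 23 mod 29 is 24 (check: 23 × 24 = 552 ≡ 1 (mod 29))
For equation 2: M_2 = 29, 29 ≡ 6 (mod 23), inverse of 29 mod 23 is 4 (check: 6 × 4 = 24 ≡ 1 (mod 23))
Combine: x ≡ Σ r_i×M_i×(M_i⁻¹ mod m_i) = 2×23×24 + 12×29×4 = 1104 + 1392 = 2496
2496 mod 667 = 495
x ≡ 495 (mod 667)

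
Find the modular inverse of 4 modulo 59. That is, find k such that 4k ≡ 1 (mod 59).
15

Using Extended Euclidean Algorithm:
gcd(4, 59) = 1
Bezout coefficients: 4 × 15 + 59 × -1 = 1
So 4 × 15 ≡ 1 (mod 59)
The inverse is 15 mod 59 = 15
Verification: 4 × 15 = 60 = 1 × 59 + 1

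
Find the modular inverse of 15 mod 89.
15^(-1) ≡ 6 (mod 89). Verification: 15 × 6 = 90 ≡ 1 (mod 89)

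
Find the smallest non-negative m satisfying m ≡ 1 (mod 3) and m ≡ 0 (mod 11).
M = 3 × 11 = 33. M₁ = 11, y₁ ≡ 2 (mod 3). M₂ = 3, y₂ ≡ 4 (mod 11). m = 1×11×2 + 0×3×4 ≡ 22 (mod 33)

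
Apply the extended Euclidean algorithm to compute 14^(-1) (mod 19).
Extended GCD: 14(-4) + 19(3) = 1. So 14^(-1) ≡ 15 ≡ 15 (mod 19). Verify: 14 × 15 = 210 ≡ 1 (mod 19)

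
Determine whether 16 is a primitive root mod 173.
p - 1 = 172 has prime divisors 2, 43. Check 16^(172/q) mod 173 for each: 16^(172/2) = 16^86 ≡ 1, 16^(172/43) = 16^4 ≡ 142 (mod 173). Since 16^86 ≡ 1 (mod 173), the order of 16 divides 86 (in fact the order is 43) ≠ 172, so it is not a primitive root.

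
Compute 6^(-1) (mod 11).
6^(-1) ≡ 2 (mod 11). Verification: 6 × 2 = 12 ≡ 1 (mod 11)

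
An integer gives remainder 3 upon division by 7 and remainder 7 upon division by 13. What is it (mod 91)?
M = 7 × 13 = 91. M₁ = 13, y₁ ≡ 6 (mod 7). M₂ = 7, y₂ ≡ 2 (mod 13). n = 3×13×6 + 7×7×2 ≡ 59 (mod 91). The smallest positive such number is 59.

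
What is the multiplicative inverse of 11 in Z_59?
43

Using Extended Euclidean Algorithm:
gcd(11, 59) = 1
Bezout coefficients: 11 × -16 + 59 × 3 = 1
So 11 × -16 ≡ 1 (mod 59)
The inverse is -16 mod 59 = 43
Verification: 11 × 43 = 473 = 8 × 59 + 1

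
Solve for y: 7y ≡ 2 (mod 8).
6

Since gcd(7, 8) = 1 divides 2, a solution exists.
Multiply both sides by the inverse of 7 mod 8:
  7^(-1) mod 8 = 7
  x ≡ 7 × 2 ≡ 14 ≡ 6 (mod 8)
Verification: 7 × 6 = 42 = 5 × 8 + 2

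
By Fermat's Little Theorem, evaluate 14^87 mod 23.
By Fermat: 14^{22} ≡ 1 (mod 23). 87 = 3×22 + 21. So 14^{87} ≡ 14^{21} ≡ 5 (mod 23)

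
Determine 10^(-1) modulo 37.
10^(-1) ≡ 26 (mod 37). Verification: 10 × 26 = 260 ≡ 1 (mod 37)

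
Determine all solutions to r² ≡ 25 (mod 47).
The square roots of 25 mod 47 are 42 and 5. Verify: 42² = 1764 ≡ 25 (mod 47)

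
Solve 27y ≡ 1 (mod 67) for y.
27^(-1) ≡ 5 (mod 67). Verification: 27 × 5 = 135 ≡ 1 (mod 67)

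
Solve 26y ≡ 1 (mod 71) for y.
41

Using Extended Euclidean Algorithm:
gcd(26, 71) = 1
Bezout coefficients: 26 × -30 + 71 × 11 = 1
So 26 × -30 ≡ 1 (mod 71)
The inverse is -30 mod 71 = 41
Verification: 26 × 41 = 1066 = 15 × 71 + 1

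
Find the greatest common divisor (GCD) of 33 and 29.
1

Using the Euclidean algorithm:
33 = 1 × 29 + 4
29 = 7 × 4 + 1
4 = 4 × 1 + 0

GCD(33, 29) = 1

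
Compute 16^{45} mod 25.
1

Using successive squaring:
Binary expansion of 45: 101101
Powers of 16 mod 25 (each is the square of the previous):
  16^1 ≡ 16 (mod 25)
  16^2 ≡ 16² = 256 ≡ 6 (mod 25)
  16^4 ≡ 6² = 36 ≡ 11 (mod 25)
  16^8 ≡ 11² = 121 ≡ 21 (mod 25)
  16^16 ≡ 21² = 441 ≡ 16 (mod 25)
  16^32 ≡ 16² = 256 ≡ 6 (mod 25)
45 = 32 + 8 + 4 + 1, so 16^45 = 16^32 × 16^8 × 16^4 × 16^1 ≡ 6 × 21 × 11 × 16 (mod 25)
Multiplying step by step:
  6 × 21 = 126 ≡ 1 (mod 25)
  1 × 11 = 11 ≡ 11 (mod 25)
  11 × 16 = 176 ≡ 1 (mod 25)
Result: 16^45 ≡ 1 (mod 25)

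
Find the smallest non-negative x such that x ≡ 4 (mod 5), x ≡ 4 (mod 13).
4

Using the Chinese Remainder Theorem:
M = product of moduli = 65
For equation 1: M_1 = 13, 13 ≡ 3 (mod 5), inverse of 13 mod 5 is 2 (check: 3 × 2 = 6 ≡ 1 (mod 5))
For equation 2: M_2 = 5, 5 ≡ 5 (mod 13), inverse of 5 mod 13 is 8 (check: 5 × 8 = 40 ≡ 1 (mod 13))
Combine: x ≡ Σ r_i×M_i×(M_i⁻¹ mod m_i) = 4×13×2 + 4×5×8 = 104 + 160 = 264
264 mod 65 = 4
x ≡ 4 (mod 65)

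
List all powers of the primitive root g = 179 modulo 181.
g^1, g^2, ..., g^{180} mod 181: {179, 4, 173, 16, 149, 64, 53, 75, 31, 119, 124, 114, 134, 94, 174, 14, 153, 56, 69, 43, 95, 172, 18, 145, 72, 37, 107, 148, 66, 49, 83, 15, 151, 60, 61, 59, 63, 55, 71, 39, 103, 156, 50, 81, 19, 143, 76, 29, 123, 116, 130, 102, 158, 46, 89, 3, 175, 12, 157, 48, 85, 11, 159, 44, 93, 176, 10, 161, 40, 101, 160, 42, 97, 168, 26, 129, 104, 154, 54, 73, 35, 111, 140, 82, 17, 147, 68, 45, 91, 180, 2, 177, 8, 165, 32, 117, 128, 106, 150, 62, 57, 67, 47, 87, 7, 167, 28, 125, 112, 138, 86, 9, 163, 36, 109, 144, 74, 33, 115, 132, 98, 166, 30, 121, 120, 122, 118, 126, 110, 142, 78, 25, 131, 100, 162, 38, 105, 152, 58, 65, 51, 79, 23, 135, 92, 178, 6, 169, 24, 133, 96, 170, 22, 137, 88, 5, 171, 20, 141, 80, 21, 139, 84, 13, 155, 52, 77, 27, 127, 108, 146, 70, 41, 99, 164, 34, 113, 136, 90, 1}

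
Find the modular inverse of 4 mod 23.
4^(-1) ≡ 6 (mod 23). Verification: 4 × 6 = 24 ≡ 1 (mod 23)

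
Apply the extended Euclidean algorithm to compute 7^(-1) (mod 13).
Extended GCD: 7(2) + 13(-1) = 1. So 7^(-1) ≡ 2 ≡ 2 (mod 13). Verify: 7 × 2 = 14 ≡ 1 (mod 13)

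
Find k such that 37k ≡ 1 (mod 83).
37^(-1) ≡ 9 (mod 83). Verification: 37 × 9 = 333 ≡ 1 (mod 83)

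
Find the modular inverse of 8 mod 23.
8^(-1) ≡ 3 (mod 23). Verification: 8 × 3 = 24 ≡ 1 (mod 23)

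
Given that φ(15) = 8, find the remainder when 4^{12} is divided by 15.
By Euler: 4^{8} ≡ 1 (mod 15) since gcd(4, 15) = 1. 12 = 1×8 + 4. So 4^{12} ≡ 4^{4} ≡ 1 (mod 15)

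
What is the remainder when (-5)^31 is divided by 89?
Using repeated squaring. (-5) ≡ 84 (mod 89). 31 = 16 + 8 + 4 + 2 + 1 (binary 11111). Repeated squaring mod 89: 84^1 ≡ 84; 84^2 ≡ 84² = 7056 ≡ 25; 84^4 ≡ 25² = 625 ≡ 2; 84^8 ≡ 2² = 4 ≡ 4; 84^16 ≡ 4² = 16 ≡ 16. Multiply: (-5)^31 ≡ 84^16 × 84^8 × 84^4 × 84^2 × 84^1 ≡ 16 × 4 × 2 × 25 × 84 (mod 89): 16 × 4 = 64 ≡ 64; 64 × 2 = 128 ≡ 39; 39 × 25 = 975 ≡ 85; 85 × 84 = 7140 ≡ 20. So (-5)^31 ≡ 20 (mod 89).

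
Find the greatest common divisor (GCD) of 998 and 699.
1

Using the Euclidean algorithm:
998 = 1 × 699 + 299
699 = 2 × 299 + 101
299 = 2 × 101 + 97
101 = 1 × 97 + 4
97 = 24 × 4 + 1
4 = 4 × 1 + 0

GCD(998, 699) = 1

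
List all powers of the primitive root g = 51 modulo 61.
g^1, g^2, ..., g^{60} mod 61: {51, 39, 37, 57, 40, 27, 35, 16, 23, 14, 43, 58, 30, 5, 11, 12, 2, 41, 17, 13, 53, 19, 54, 9, 32, 46, 28, 25, 55, 60, 10, 22, 24, 4, 21, 34, 26, 45, 38, 47, 18, 3, 31, 56, 50, 49, 59, 20, 44, 48, 8, 42, 7, 52, 29, 15, 33, 36, 6, 1}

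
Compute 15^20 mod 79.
Using repeated squaring. 20 = 16 + 4 (binary 10100). Repeated squaring mod 79: 15^1 ≡ 15; 15^2 ≡ 15² = 225 ≡ 67; 15^4 ≡ 67² = 4489 ≡ 65; 15^8 ≡ 65² = 4225 ≡ 38; 15^16 ≡ 38² = 1444 ≡ 22. Multiply: 15^20 = 15^16 × 15^4 ≡ 22 × 65 (mod 79): 22 × 65 = 1430 ≡ 8. So 15^20 ≡ 8 (mod 79).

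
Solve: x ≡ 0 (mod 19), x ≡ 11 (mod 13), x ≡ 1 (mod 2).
M = 19 × 13 × 2 = 494. M₁ = 26, y₁ ≡ 11 (mod 19). M₂ = 38, y₂ ≡ 12 (mod 13). M₃ = 247, y₃ ≡ 1 (mod 2). x = 0×26×11 + 11×38×12 + 1×247×1 ≡ 323 (mod 494)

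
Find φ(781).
700

Prime factorization: 781 = 11 × 71
Using the formula φ(n) = n × Π(1 - 1/p) for each prime factor p:
φ(781) = 781 × (1 - 1/11) × (1 - 1/71)
φ(781) = 700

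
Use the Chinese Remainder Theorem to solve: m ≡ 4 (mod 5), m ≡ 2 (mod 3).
M = 5 × 3 = 15. M₁ = 3, y₁ ≡ 2 (mod 5). M₂ = 5, y₂ ≡ 2 (mod 3). m = 4×3×2 + 2×5×2 ≡ 14 (mod 15)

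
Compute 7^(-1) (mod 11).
8

Using Extended Euclidean Algorithm:
gcd(7, 11) = 1
Bezout coefficients: 7 × -3 + 11 × 2 = 1
So 7 × -3 ≡ 1 (mod 11)
The inverse is -3 mod 11 = 8
Verification: 7 × 8 = 56 = 5 × 11 + 1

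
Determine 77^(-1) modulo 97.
77^(-1) ≡ 63 (mod 97). Verification: 77 × 63 = 4851 ≡ 1 (mod 97)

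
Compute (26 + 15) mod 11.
8

(26 + 15) = 41
41 mod 11 = 8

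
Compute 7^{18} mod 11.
9

Using successive squaring:
Binary expansion of 18: 10010
Powers of 7 mod 11 (each is the square of the previous):
  7^1 ≡ 7 (mod 11)
  7^2 ≡ 7² = 49 ≡ 5 (mod 11)
  7^4 ≡ 5² = 25 ≡ 3 (mod 11)
  7^8 ≡ 3² = 9 ≡ 9 (mod 11)
  7^16 ≡ 9² = 81 ≡ 4 (mod 11)
18 = 16 + 2, so 7^18 = 7^16 × 7^2 ≡ 4 × 5 (mod 11)
Multiplying step by step:
  4 × 5 = 20 ≡ 9 (mod 11)
Result: 7^18 ≡ 9 (mod 11)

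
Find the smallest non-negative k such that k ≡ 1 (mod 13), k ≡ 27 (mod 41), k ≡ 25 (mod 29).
6956

Using the Chinese Remainder Theorem:
M = product of moduli = 15457
For equation 1: M_1 = 1189, 1189 ≡ 6 (mod 13), inverse of 1189 mod 13 is 11 (check: 6 × 11 = 66 ≡ 1 (mod 13))
For equation 2: M_2 = 377, 377 ≡ 8 (mod 41), inverse of 377 mod 41 is 36 (check: 8 × 36 = 288 ≡ 1 (mod 41))
For equation 3: M_3 = 533, 533 ≡ 11 (mod 29), inverse of 533 mod 29 is 8 (check: 11 × 8 = 88 ≡ 1 (mod 29))
Combine: k ≡ Σ r_i×M_i×(M_i⁻¹ mod m_i) = 1×1189×11 + 27×377×36 + 25×533×8 = 13079 + 366444 + 106600 = 486123
486123 mod 15457 = 6956
k ≡ 6956 (mod 15457)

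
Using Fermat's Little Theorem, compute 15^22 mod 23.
By Fermat's Little Theorem, 15^{22} ≡ 1 (mod 23) since 23 is prime and gcd(15, 23) = 1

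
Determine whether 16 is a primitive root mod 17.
p - 1 = 16 has prime divisors 2. Check 16^(16/q) mod 17 for each: 16^(16/2) = 16^8 ≡ 1 (mod 17). Since 16^8 ≡ 1 (mod 17), the order of 16 divides 8 (in fact the order is 2) ≠ 16, so it is not a primitive root.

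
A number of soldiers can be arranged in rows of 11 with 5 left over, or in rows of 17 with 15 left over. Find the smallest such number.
M = 11 × 17 = 187. M₁ = 17, y₁ ≡ 2 (mod 11). M₂ = 11, y₂ ≡ 14 (mod 17). y = 5×17×2 + 15×11×14 ≡ 49 (mod 187). The smallest positive such number is 49.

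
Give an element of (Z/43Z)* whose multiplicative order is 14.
2 has order 14 mod 43 since 2^{14} ≡ 1 (mod 43) and no smaller power works.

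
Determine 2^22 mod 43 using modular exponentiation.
Using repeated squaring. 22 = 16 + 4 + 2 (binary 10110). Repeated squaring mod 43: 2^1 ≡ 2; 2^2 ≡ 2² = 4 ≡ 4; 2^4 ≡ 4² = 16 ≡ 16; 2^8 ≡ 16² = 256 ≡ 41; 2^16 ≡ 41² = 1681 ≡ 4. Multiply: 2^22 = 2^16 × 2^4 × 2^2 ≡ 4 × 16 × 4 (mod 43): 4 × 16 = 64 ≡ 21; 21 × 4 = 84 ≡ 41. So 2^22 ≡ 41 (mod 43).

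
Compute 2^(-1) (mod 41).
2^(-1) ≡ 21 (mod 41). Verification: 2 × 21 = 42 ≡ 1 (mod 41)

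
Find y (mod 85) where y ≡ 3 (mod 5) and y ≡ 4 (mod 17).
M = 5 × 17 = 85. M₁ = 17, y₁ ≡ 3 (mod 5). M₂ = 5, y₂ ≡ 7 (mod 17). y = 3×17×3 + 4×5×7 ≡ 38 (mod 85)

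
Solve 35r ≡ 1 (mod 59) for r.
35^(-1) ≡ 27 (mod 59). Verification: 35 × 27 = 945 ≡ 1 (mod 59)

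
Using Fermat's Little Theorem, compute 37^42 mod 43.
By Fermat's Little Theorem, 37^{42} ≡ 1 (mod 43) since 43 is prime and gcd(37, 43) = 1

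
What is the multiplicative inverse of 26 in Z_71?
41

Using Extended Euclidean Algorithm:
gcd(26, 71) = 1
Bezout coefficients: 26 × -30 + 71 × 11 = 1
So 26 × -30 ≡ 1 (mod 71)
The inverse is -30 mod 71 = 41
Verification: 26 × 41 = 1066 = 15 × 71 + 1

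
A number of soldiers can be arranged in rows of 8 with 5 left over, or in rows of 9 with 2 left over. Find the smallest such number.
M = 8 × 9 = 72. M₁ = 9, y₁ ≡ 1 (mod 8). M₂ = 8, y₂ ≡ 8 (mod 9). m = 5×9×1 + 2×8×8 ≡ 29 (mod 72). The smallest positive such number is 29.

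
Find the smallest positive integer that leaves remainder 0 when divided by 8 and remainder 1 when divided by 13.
M = 8 × 13 = 104. M₁ = 13, y₁ ≡ 5 (mod 8). M₂ = 8, y₂ ≡ 5 (mod 13). n = 0×13×5 + 1×8×5 ≡ 40 (mod 104). The smallest positive such number is 40.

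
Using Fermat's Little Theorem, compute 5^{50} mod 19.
9

By Fermat's Little Theorem, a^(p-1) ≡ 1 (mod p) for prime p and gcd(a, p) = 1
Here p = 19, so 5^18 ≡ 1 (mod 19)
We can reduce the exponent: 50 mod 18 = 14
So 5^50 ≡ 5^14 (mod 19)
Computing: 5^14 mod 19 = 9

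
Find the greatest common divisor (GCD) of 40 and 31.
1

Using the Euclidean algorithm:
40 = 1 × 31 + 9
31 = 3 × 9 + 4
9 = 2 × 4 + 1
4 = 4 × 1 + 0

GCD(40, 31) = 1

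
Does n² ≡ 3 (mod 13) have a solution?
By Euler's criterion: 3^{6} ≡ 1 (mod 13). Since this equals 1, 3 is a QR.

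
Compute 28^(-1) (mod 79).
28^(-1) ≡ 48 (mod 79). Verification: 28 × 48 = 1344 ≡ 1 (mod 79)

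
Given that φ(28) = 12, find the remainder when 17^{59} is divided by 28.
By Euler: 17^{12} ≡ 1 (mod 28) since gcd(17, 28) = 1. 59 = 4×12 + 11. So 17^{59} ≡ 17^{11} ≡ 5 (mod 28)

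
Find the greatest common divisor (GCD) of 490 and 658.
14

Using the Euclidean algorithm:
490 = 0 × 658 + 490
658 = 1 × 490 + 168
490 = 2 × 168 + 154
168 = 1 × 154 + 14
154 = 11 × 14 + 0

GCD(490, 658) = 14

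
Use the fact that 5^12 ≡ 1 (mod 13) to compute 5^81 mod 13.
By Fermat: 5^{12} ≡ 1 (mod 13). 81 = 6×12 + 9. So 5^{81} ≡ 5^{9} ≡ 5 (mod 13)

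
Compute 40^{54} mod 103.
66

Using successive squaring:
Binary expansion of 54: 110110
Powers of 40 mod 103 (each is the square of the previous):
  40^1 ≡ 40 (mod 103)
  40^2 ≡ 40² = 1600 ≡ 55 (mod 103)
  40^4 ≡ 55² = 3025 ≡ 38 (mod 103)
  40^8 ≡ 38² = 1444 ≡ 2 (mod 103)
  40^16 ≡ 2² = 4 ≡ 4 (mod 103)
  40^32 ≡ 4² = 16 ≡ 16 (mod 103)
54 = 32 + 16 + 4 + 2, so 40^54 = 40^32 × 40^16 × 40^4 × 40^2 ≡ 16 × 4 × 38 × 55 (mod 103)
Multiplying step by step:
  16 × 4 = 64 ≡ 64 (mod 103)
  64 × 38 = 2432 ≡ 63 (mod 103)
  63 × 55 = 3465 ≡ 66 (mod 103)
Result: 40^54 ≡ 66 (mod 103)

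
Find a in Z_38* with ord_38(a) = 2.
37 has order 2 mod 38 since 37^{2} ≡ 1 (mod 38) and no smaller power works.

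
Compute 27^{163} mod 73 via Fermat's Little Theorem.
46

By Fermat's Little Theorem, a^(p-1) ≡ 1 (mod p) for prime p and gcd(a, p) = 1
Here p = 73, so 27^72 ≡ 1 (mod 73)
We can reduce the exponent: 163 mod 72 = 19
So 27^163 ≡ 27^19 (mod 73)
Computing: 27^19 mod 73 = 46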